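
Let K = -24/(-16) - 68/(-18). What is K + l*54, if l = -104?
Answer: -100993/18 ≈ -5610.7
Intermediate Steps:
K = 95/18 (K = -24*(-1/16) - 68*(-1/18) = 3/2 + 34/9 = 95/18 ≈ 5.2778)
K + l*54 = 95/18 - 104*54 = 95/18 - 5616 = -100993/18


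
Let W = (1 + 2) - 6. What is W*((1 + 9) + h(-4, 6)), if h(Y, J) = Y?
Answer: -18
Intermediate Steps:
W = -3 (W = 3 - 6 = -3)
W*((1 + 9) + h(-4, 6)) = -3*((1 + 9) - 4) = -3*(10 - 4) = -3*6 = -18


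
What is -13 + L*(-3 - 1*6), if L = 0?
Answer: -13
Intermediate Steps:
-13 + L*(-3 - 1*6) = -13 + 0*(-3 - 1*6) = -13 + 0*(-3 - 6) = -13 + 0*(-9) = -13 + 0 = -13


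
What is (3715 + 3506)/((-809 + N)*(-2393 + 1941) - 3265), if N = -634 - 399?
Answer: 7221/829319 ≈ 0.0087071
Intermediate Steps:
N = -1033
(3715 + 3506)/((-809 + N)*(-2393 + 1941) - 3265) = (3715 + 3506)/((-809 - 1033)*(-2393 + 1941) - 3265) = 7221/(-1842*(-452) - 3265) = 7221/(832584 - 3265) = 7221/829319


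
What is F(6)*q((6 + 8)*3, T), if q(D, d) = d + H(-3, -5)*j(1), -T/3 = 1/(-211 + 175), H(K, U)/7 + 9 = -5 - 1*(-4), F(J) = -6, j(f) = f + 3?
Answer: 3359/2 ≈ 1679.5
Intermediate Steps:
j(f) = 3 + f
H(K, U) = -70 (H(K, U) = -63 + 7*(-5 - 1*(-4)) = -63 + 7*(-5 + 4) = -63 + 7*(-1) = -63 - 7 = -70)
T = 1/12 (T = -3/(-211 + 175) = -3/(-36) = -3*(-1/36) = 1/12 ≈ 0.083333)
q(D, d) = -280 + d (q(D, d) = d - 70*(3 + 1) = d - 70*4 = d - 280 = -280 + d)
F(6)*q((6 + 8)*3, T) = -6*(-280 + 1/12) = -6*(-3359/12) = 3359/2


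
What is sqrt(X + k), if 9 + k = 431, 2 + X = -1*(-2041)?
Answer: sqrt(2461) ≈ 49.608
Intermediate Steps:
X = 2039 (X = -2 - 1*(-2041) = -2 + 2041 = 2039)
k = 422 (k = -9 + 431 = 422)
sqrt(X + k) = sqrt(2039 + 422) = sqrt(2461)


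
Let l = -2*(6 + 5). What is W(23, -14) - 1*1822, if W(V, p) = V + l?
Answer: -1821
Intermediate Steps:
l = -22 (l = -2*11 = -22)
W(V, p) = -22 + V (W(V, p) = V - 22 = -22 + V)
W(23, -14) - 1*1822 = (-22 + 23) - 1*1822 = 1 - 1822 = -1821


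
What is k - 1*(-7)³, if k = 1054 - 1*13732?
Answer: -12335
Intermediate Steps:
k = -12678 (k = 1054 - 13732 = -12678)
k - 1*(-7)³ = -12678 - 1*(-7)³ = -12678 - 1*(-343) = -12678 + 343 = -12335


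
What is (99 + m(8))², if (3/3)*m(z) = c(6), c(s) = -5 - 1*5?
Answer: 7921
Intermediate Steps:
c(s) = -10 (c(s) = -5 - 5 = -10)
m(z) = -10
(99 + m(8))² = (99 - 10)² = 89² = 7921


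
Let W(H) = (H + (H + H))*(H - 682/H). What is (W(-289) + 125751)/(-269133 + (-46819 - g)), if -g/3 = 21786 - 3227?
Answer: -374268/260275 ≈ -1.4380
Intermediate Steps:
g = -55677 (g = -3*(21786 - 3227) = -3*18559 = -55677)
W(H) = 3*H*(H - 682/H) (W(H) = (H + 2*H)*(H - 682/H) = (3*H)*(H - 682/H) = 3*H*(H - 682/H))
(W(-289) + 125751)/(-269133 + (-46819 - g)) = ((-2046 + 3*(-289)²) + 125751)/(-269133 + (-46819 - 1*(-55677))) = ((-2046 + 3*83521) + 125751)/(-269133 + (-46819 + 55677)) = ((-2046 + 250563) + 125751)/(-269133 + 8858) = (248517 + 125751)/(-260275) = 374268*(-1/260275) = -374268/260275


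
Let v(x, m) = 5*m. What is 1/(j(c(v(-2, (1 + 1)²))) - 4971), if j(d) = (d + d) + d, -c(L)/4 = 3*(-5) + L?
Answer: -1/5031 ≈ -0.00019877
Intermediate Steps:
c(L) = 60 - 4*L (c(L) = -4*(3*(-5) + L) = -4*(-15 + L) = 60 - 4*L)
j(d) = 3*d (j(d) = 2*d + d = 3*d)
1/(j(c(v(-2, (1 + 1)²))) - 4971) = 1/(3*(60 - 20*(1 + 1)²) - 4971) = 1/(3*(60 - 20*2²) - 4971) = 1/(3*(60 - 20*4) - 4971) = 1/(3*(60 - 4*20) - 4971) = 1/(3*(60 - 80) - 4971) = 1/(3*(-20) - 4971) = 1/(-60 - 4971) = 1/(-5031) = -1/5031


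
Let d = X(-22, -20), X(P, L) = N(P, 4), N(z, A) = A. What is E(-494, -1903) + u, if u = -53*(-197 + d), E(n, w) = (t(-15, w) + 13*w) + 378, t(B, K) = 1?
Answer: -14131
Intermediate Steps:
X(P, L) = 4
d = 4
E(n, w) = 379 + 13*w (E(n, w) = (1 + 13*w) + 378 = 379 + 13*w)
u = 10229 (u = -53*(-197 + 4) = -53*(-193) = 10229)
E(-494, -1903) + u = (379 + 13*(-1903)) + 10229 = (379 - 24739) + 10229 = -24360 + 10229 = -14131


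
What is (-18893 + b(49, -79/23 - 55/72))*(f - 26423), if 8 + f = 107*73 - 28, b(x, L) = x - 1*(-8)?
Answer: 351253728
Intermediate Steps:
b(x, L) = 8 + x (b(x, L) = x + 8 = 8 + x)
f = 7775 (f = -8 + (107*73 - 28) = -8 + (7811 - 28) = -8 + 7783 = 7775)
(-18893 + b(49, -79/23 - 55/72))*(f - 26423) = (-18893 + (8 + 49))*(7775 - 26423) = (-18893 + 57)*(-18648) = -18836*(-18648) = 351253728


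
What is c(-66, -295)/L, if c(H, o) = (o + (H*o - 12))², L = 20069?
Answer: 367220569/20069 ≈ 18298.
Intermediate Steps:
c(H, o) = (-12 + o + H*o)² (c(H, o) = (o + (-12 + H*o))² = (-12 + o + H*o)²)
c(-66, -295)/L = (-12 - 295 - 66*(-295))²/20069 = (-12 - 295 + 19470)²*(1/20069) = 19163²*(1/20069) = 367220569*(1/20069) = 367220569/20069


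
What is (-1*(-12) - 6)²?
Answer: 36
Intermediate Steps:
(-1*(-12) - 6)² = (12 - 6)² = 6² = 36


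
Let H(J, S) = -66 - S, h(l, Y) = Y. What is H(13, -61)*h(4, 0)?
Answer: 0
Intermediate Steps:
H(13, -61)*h(4, 0) = (-66 - 1*(-61))*0 = (-66 + 61)*0 = -5*0 = 0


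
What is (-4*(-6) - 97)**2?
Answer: 5329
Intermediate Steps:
(-4*(-6) - 97)**2 = (24 - 97)**2 = (-73)**2 = 5329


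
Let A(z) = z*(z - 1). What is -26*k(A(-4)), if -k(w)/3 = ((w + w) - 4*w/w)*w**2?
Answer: 1123200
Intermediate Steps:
A(z) = z*(-1 + z)
k(w) = -3*w**2*(-4 + 2*w) (k(w) = -3*((w + w) - 4*w/w)*w**2 = -3*(2*w - 4*1)*w**2 = -3*(2*w - 4)*w**2 = -3*(-4 + 2*w)*w**2 = -3*w**2*(-4 + 2*w))
-26*k(A(-4)) = -156*(-4*(-1 - 4))**2*(2 - (-4)*(-1 - 4)) = -156*(-4*(-5))**2*(2 - (-4)*(-5)) = -156*20**2*(2 - 1*20) = -156*400*(2 - 20) = -156*400*(-18) = -26*(-43200) = 1123200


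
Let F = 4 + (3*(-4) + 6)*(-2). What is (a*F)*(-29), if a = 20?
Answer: -9280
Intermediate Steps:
F = 16 (F = 4 + (-12 + 6)*(-2) = 4 - 6*(-2) = 4 + 12 = 16)
(a*F)*(-29) = (20*16)*(-29) = 320*(-29) = -9280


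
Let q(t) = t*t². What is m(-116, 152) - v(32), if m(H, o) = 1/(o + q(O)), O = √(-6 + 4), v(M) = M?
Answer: -92429/2889 + I*√2/11556 ≈ -31.993 + 0.00012238*I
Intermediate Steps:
O = I*√2 (O = √(-2) = I*√2 ≈ 1.4142*I)
q(t) = t³
m(H, o) = 1/(o - 2*I*√2) (m(H, o) = 1/(o + (I*√2)³) = 1/(o - 2*I*√2))
m(-116, 152) - v(32) = 1/(152 - 2*I*√2) - 1*32 = 1/(152 - 2*I*√2) - 32 = -32 + 1/(152 - 2*I*√2)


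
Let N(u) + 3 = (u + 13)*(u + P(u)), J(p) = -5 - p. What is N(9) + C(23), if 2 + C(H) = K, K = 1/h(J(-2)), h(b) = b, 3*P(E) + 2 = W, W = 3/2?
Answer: 189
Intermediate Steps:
W = 3/2 (W = 3*(½) = 3/2 ≈ 1.5000)
P(E) = -⅙ (P(E) = -⅔ + (⅓)*(3/2) = -⅔ + ½ = -⅙)
N(u) = -3 + (13 + u)*(-⅙ + u) (N(u) = -3 + (u + 13)*(u - ⅙) = -3 + (13 + u)*(-⅙ + u))
K = -⅓ (K = 1/(-5 - 1*(-2)) = 1/(-5 + 2) = 1/(-3) = -⅓ ≈ -0.33333)
C(H) = -7/3 (C(H) = -2 - ⅓ = -7/3)
N(9) + C(23) = (-31/6 + 9² + (77/6)*9) - 7/3 = (-31/6 + 81 + 231/2) - 7/3 = 574/3 - 7/3 = 189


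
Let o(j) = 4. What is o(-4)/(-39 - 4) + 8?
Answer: 340/43 ≈ 7.9070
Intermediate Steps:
o(-4)/(-39 - 4) + 8 = 4/(-39 - 4) + 8 = 4/(-43) + 8 = -1/43*4 + 8 = -4/43 + 8 = 340/43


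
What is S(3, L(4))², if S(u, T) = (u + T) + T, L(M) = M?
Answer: 121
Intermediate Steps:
S(u, T) = u + 2*T (S(u, T) = (T + u) + T = u + 2*T)
S(3, L(4))² = (3 + 2*4)² = (3 + 8)² = 11² = 121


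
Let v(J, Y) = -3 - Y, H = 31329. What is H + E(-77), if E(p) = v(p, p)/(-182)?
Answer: 2850902/91 ≈ 31329.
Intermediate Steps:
E(p) = 3/182 + p/182 (E(p) = (-3 - p)/(-182) = (-3 - p)*(-1/182) = 3/182 + p/182)
H + E(-77) = 31329 + (3/182 + (1/182)*(-77)) = 31329 + (3/182 - 11/26) = 31329 - 37/91 = 2850902/91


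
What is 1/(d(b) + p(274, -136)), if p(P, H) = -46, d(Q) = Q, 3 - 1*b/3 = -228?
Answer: 1/647 ≈ 0.0015456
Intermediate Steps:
b = 693 (b = 9 - 3*(-228) = 9 + 684 = 693)
1/(d(b) + p(274, -136)) = 1/(693 - 46) = 1/647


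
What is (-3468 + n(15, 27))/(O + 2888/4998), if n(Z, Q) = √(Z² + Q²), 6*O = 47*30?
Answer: -8666532/588709 + 7497*√106/588709 ≈ -14.590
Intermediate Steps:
O = 235 (O = (47*30)/6 = (⅙)*1410 = 235)
n(Z, Q) = √(Q² + Z²)
(-3468 + n(15, 27))/(O + 2888/4998) = (-3468 + √(27² + 15²))/(235 + 2888/4998) = (-3468 + √(729 + 225))/(235 + 2888*(1/4998)) = (-3468 + √954)/(235 + 1444/2499) = (-3468 + 3*√106)/(588709/2499) = (-3468 + 3*√106)*(2499/588709) = -8666532/588709 + 7497*√106/588709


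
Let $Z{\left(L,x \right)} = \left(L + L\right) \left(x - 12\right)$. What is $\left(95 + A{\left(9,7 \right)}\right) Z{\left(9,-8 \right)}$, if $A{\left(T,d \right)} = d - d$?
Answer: $-34200$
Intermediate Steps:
$A{\left(T,d \right)} = 0$
$Z{\left(L,x \right)} = 2 L \left(-12 + x\right)$
$\left(95 + A{\left(9,7 \right)}\right) Z{\left(9,-8 \right)} = \left(95 + 0\right) 2 \cdot 9 \left(-12 - 8\right) = 95 \cdot 2 \cdot 9 \left(-20\right) = 95 \left(-360\right) = -34200$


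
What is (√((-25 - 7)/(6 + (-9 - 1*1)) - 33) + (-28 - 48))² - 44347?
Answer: -38596 - 760*I ≈ -38596.0 - 760.0*I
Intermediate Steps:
(√((-25 - 7)/(6 + (-9 - 1*1)) - 33) + (-28 - 48))² - 44347 = (√(-32/(6 + (-9 - 1)) - 33) - 76)² - 44347 = (√(-32/(6 - 10) - 33) - 76)² - 44347 = (√(-32/(-4) - 33) - 76)² - 44347 = (√(-32*(-¼) - 33) - 76)² - 44347 = (√(8 - 33) - 76)² - 44347 = (√(-25) - 76)² - 44347 = (5*I - 76)² - 44347 = (-76 + 5*I)² - 44347 = -44347 + (-76 + 5*I)²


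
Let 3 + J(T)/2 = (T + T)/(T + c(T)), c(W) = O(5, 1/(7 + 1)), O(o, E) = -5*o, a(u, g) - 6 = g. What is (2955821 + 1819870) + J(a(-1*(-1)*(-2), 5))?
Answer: 33429773/7 ≈ 4.7757e+6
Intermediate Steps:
a(u, g) = 6 + g
c(W) = -25 (c(W) = -5*5 = -25)
J(T) = -6 + 4*T/(-25 + T) (J(T) = -6 + 2*((T + T)/(T - 25)) = -6 + 2*((2*T)/(-25 + T)) = -6 + 2*(2*T/(-25 + T)) = -6 + 4*T/(-25 + T))
(2955821 + 1819870) + J(a(-1*(-1)*(-2), 5)) = (2955821 + 1819870) + 2*(75 - (6 + 5))/(-25 + (6 + 5)) = 4775691 + 2*(75 - 1*11)/(-25 + 11) = 4775691 + 2*(75 - 11)/(-14) = 4775691 + 2*(-1/14)*64 = 4775691 - 64/7 = 33429773/7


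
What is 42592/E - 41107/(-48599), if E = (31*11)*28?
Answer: 55964051/10545983 ≈ 5.3067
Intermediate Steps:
E = 9548 (E = 341*28 = 9548)
42592/E - 41107/(-48599) = 42592/9548 - 41107/(-48599) = 42592*(1/9548) - 41107*(-1/48599) = 968/217 + 41107/48599 = 55964051/10545983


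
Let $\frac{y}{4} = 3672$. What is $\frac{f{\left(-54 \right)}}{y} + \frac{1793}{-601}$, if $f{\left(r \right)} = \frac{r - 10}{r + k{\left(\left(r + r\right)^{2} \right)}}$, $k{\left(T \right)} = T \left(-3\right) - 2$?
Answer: $- \frac{14422023587}{4834153116} \approx -2.9834$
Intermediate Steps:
$y = 14688$ ($y = 4 \cdot 3672 = 14688$)
$k{\left(T \right)} = -2 - 3 T$ ($k{\left(T \right)} = - 3 T - 2 = -2 - 3 T$)
$f{\left(r \right)} = \frac{-10 + r}{-2 + r - 12 r^{2}}$ ($f{\left(r \right)} = \frac{r - 10}{r - \left(2 + 3 \left(r + r\right)^{2}\right)} = \frac{-10 + r}{r - \left(2 + 3 \left(2 r\right)^{2}\right)} = \frac{-10 + r}{r - \left(2 + 3 \cdot 4 r^{2}\right)} = \frac{-10 + r}{r - \left(2 + 12 r^{2}\right)} = \frac{-10 + r}{-2 + r - 12 r^{2}}$)
$\frac{f{\left(-54 \right)}}{y} + \frac{1793}{-601} = \frac{\frac{1}{2 - -54 + 12 \left(-54\right)^{2}} \left(10 - -54\right)}{14688} + \frac{1793}{-601} = \frac{10 + 54}{2 + 54 + 12 \cdot 2916} \cdot \frac{1}{14688} + 1793 \left(- \frac{1}{601}\right) = \frac{1}{2 + 54 + 34992} \cdot 64 \cdot \frac{1}{14688} - \frac{1793}{601} = \frac{1}{35048} \cdot 64 \cdot \frac{1}{14688} - \frac{1793}{601} = \frac{8}{4381} \cdot \frac{1}{14688} - \frac{1793}{601} = \frac{1}{8043516} - \frac{1793}{601} = - \frac{14422023587}{4834153116}$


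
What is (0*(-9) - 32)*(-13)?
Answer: 416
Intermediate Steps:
(0*(-9) - 32)*(-13) = (0 - 32)*(-13) = -32*(-13) = 416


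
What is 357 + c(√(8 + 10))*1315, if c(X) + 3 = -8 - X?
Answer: -14108 - 3945*√2 ≈ -19687.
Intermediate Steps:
c(X) = -11 - X (c(X) = -3 + (-8 - X) = -11 - X)
357 + c(√(8 + 10))*1315 = 357 + (-11 - √(8 + 10))*1315 = 357 + (-11 - √18)*1315 = 357 + (-11 - 3*√2)*1315 = 357 + (-14465 - 3945*√2) = -14108 - 3945*√2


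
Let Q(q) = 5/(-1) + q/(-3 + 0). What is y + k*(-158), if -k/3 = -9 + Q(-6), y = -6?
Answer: -5694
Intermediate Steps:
Q(q) = -5 - q/3 (Q(q) = 5*(-1) + q/(-3) = -5 + q*(-⅓) = -5 - q/3)
k = 36 (k = -3*(-9 + (-5 - ⅓*(-6))) = -3*(-9 + (-5 + 2)) = -3*(-9 - 3) = -3*(-12) = 36)
y + k*(-158) = -6 + 36*(-158) = -6 - 5688 = -5694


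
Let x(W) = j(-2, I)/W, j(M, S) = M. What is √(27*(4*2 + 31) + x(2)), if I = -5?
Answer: 2*√263 ≈ 32.435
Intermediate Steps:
x(W) = -2/W
√(27*(4*2 + 31) + x(2)) = √(27*(4*2 + 31) - 2/2) = √(27*(8 + 31) - 2*½) = √(27*39 - 1) = √(1053 - 1) = √1052 = 2*√263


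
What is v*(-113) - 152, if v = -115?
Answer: 12843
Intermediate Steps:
v*(-113) - 152 = -115*(-113) - 152 = 12995 - 152 = 12843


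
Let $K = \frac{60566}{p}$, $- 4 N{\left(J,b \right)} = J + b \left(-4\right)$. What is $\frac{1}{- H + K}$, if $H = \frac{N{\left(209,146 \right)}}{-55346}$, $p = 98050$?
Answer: $\frac{10853350600}{6722556047} \approx 1.6145$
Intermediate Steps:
$N{\left(J,b \right)} = b - \frac{J}{4}$ ($N{\left(J,b \right)} = - \frac{J + b \left(-4\right)}{4} = - \frac{J - 4 b}{4} = b - \frac{J}{4}$)
$H = - \frac{375}{221384}$ ($H = \frac{146 - \frac{209}{4}}{-55346} = \left(146 - \frac{209}{4}\right) \left(- \frac{1}{55346}\right) = \frac{375}{4} \left(- \frac{1}{55346}\right) = - \frac{375}{221384} \approx -0.0016939$)
$K = \frac{30283}{49025}$ ($K = \frac{60566}{98050} = 60566 \cdot \frac{1}{98050} = \frac{30283}{49025} \approx 0.61771$)
$\frac{1}{- H + K} = \frac{1}{\left(-1\right) \left(- \frac{375}{221384}\right) + \frac{30283}{49025}} = \frac{1}{\frac{375}{221384} + \frac{30283}{49025}} = \frac{1}{\frac{6722556047}{10853350600}} = \frac{10853350600}{6722556047}$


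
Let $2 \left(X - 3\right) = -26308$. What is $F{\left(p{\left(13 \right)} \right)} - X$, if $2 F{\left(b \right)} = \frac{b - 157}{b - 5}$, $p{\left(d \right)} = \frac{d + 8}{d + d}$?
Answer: $\frac{2870979}{218} \approx 13170.0$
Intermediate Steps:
$p{\left(d \right)} = \frac{8 + d}{2 d}$
$F{\left(b \right)} = \frac{-157 + b}{2 \left(-5 + b\right)}$ ($F{\left(b \right)} = \frac{\left(b - 157\right) \frac{1}{b - 5}}{2} = \frac{\left(-157 + b\right) \frac{1}{-5 + b}}{2} = \frac{\frac{1}{-5 + b} \left(-157 + b\right)}{2} = \frac{-157 + b}{2 \left(-5 + b\right)}$)
$X = -13151$ ($X = 3 + \frac{1}{2} \left(-26308\right) = 3 - 13154 = -13151$)
$F{\left(p{\left(13 \right)} \right)} - X = \frac{-157 + \frac{8 + 13}{2 \cdot 13}}{2 \left(-5 + \frac{8 + 13}{2 \cdot 13}\right)} - -13151 = \frac{-157 + \frac{1}{2} \cdot \frac{1}{13} \cdot 21}{2 \left(-5 + \frac{1}{2} \cdot \frac{1}{13} \cdot 21\right)} + 13151 = \frac{-157 + \frac{21}{26}}{2 \left(-5 + \frac{21}{26}\right)} + 13151 = \frac{1}{2} \frac{1}{- \frac{109}{26}} \left(- \frac{4061}{26}\right) + 13151 = \frac{1}{2} \left(- \frac{26}{109}\right) \left(- \frac{4061}{26}\right) + 13151 = \frac{4061}{218} + 13151 = \frac{2870979}{218}$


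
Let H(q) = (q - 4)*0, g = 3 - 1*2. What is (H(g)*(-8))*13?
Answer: 0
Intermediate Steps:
g = 1 (g = 3 - 2 = 1)
H(q) = 0 (H(q) = (-4 + q)*0 = 0)
(H(g)*(-8))*13 = (0*(-8))*13 = 0*13 = 0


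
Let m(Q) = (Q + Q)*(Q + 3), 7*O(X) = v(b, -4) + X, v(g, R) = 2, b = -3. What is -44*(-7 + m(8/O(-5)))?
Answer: -228844/9 ≈ -25427.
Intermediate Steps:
O(X) = 2/7 + X/7 (O(X) = (2 + X)/7 = 2/7 + X/7)
m(Q) = 2*Q*(3 + Q) (m(Q) = (2*Q)*(3 + Q) = 2*Q*(3 + Q))
-44*(-7 + m(8/O(-5))) = -44*(-7 + 2*(8/(2/7 + (⅐)*(-5)))*(3 + 8/(2/7 + (⅐)*(-5)))) = -44*(-7 + 2*(8/(2/7 - 5/7))*(3 + 8/(2/7 - 5/7))) = -44*(-7 + 2*(8/(-3/7))*(3 + 8/(-3/7))) = -44*(-7 + 2*(8*(-7/3))*(3 + 8*(-7/3))) = -44*(-7 + 2*(-56/3)*(3 - 56/3)) = -44*(-7 + 2*(-56/3)*(-47/3)) = -44*(-7 + 5264/9) = -44*5201/9 = -228844/9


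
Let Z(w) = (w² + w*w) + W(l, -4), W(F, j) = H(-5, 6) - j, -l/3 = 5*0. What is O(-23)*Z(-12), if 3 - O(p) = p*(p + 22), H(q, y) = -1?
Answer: -5820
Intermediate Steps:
l = 0 (l = -15*0 = -3*0 = 0)
O(p) = 3 - p*(22 + p) (O(p) = 3 - p*(p + 22) = 3 - p*(22 + p))
W(F, j) = -1 - j
Z(w) = 3 + 2*w² (Z(w) = (w² + w*w) + (-1 - 1*(-4)) = (w² + w²) + (-1 + 4) = 2*w² + 3 = 3 + 2*w²)
O(-23)*Z(-12) = (3 - 1*(-23)² - 22*(-23))*(3 + 2*(-12)²) = (3 - 1*529 + 506)*(3 + 2*144) = (3 - 529 + 506)*(3 + 288) = -20*291 = -5820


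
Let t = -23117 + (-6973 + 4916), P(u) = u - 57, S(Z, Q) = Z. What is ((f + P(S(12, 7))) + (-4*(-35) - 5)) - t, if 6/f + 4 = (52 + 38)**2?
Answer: 102268675/4048 ≈ 25264.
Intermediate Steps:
P(u) = -57 + u
t = -25174 (t = -23117 - 2057 = -25174)
f = 3/4048 (f = 6/(-4 + (52 + 38)**2) = 6/(-4 + 90**2) = 6/(-4 + 8100) = 6/8096 = 6*(1/8096) = 3/4048 ≈ 0.00074111)
((f + P(S(12, 7))) + (-4*(-35) - 5)) - t = ((3/4048 + (-57 + 12)) + (-4*(-35) - 5)) - 1*(-25174) = ((3/4048 - 45) + (140 - 5)) + 25174 = (-182157/4048 + 135) + 25174 = 364323/4048 + 25174 = 102268675/4048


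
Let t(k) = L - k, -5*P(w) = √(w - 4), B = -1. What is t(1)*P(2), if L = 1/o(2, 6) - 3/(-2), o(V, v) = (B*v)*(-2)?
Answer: -7*I*√2/60 ≈ -0.16499*I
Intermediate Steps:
P(w) = -√(-4 + w)/5 (P(w) = -√(w - 4)/5 = -√(-4 + w)/5)
o(V, v) = 2*v (o(V, v) = -v*(-2) = 2*v)
L = 19/12 (L = 1/(2*6) - 3/(-2) = 1/12 - 3*(-½) = 1*(1/12) + 3/2 = 1/12 + 3/2 = 19/12 ≈ 1.5833)
t(k) = 19/12 - k
t(1)*P(2) = (19/12 - 1*1)*(-√(-4 + 2)/5) = (19/12 - 1)*(-I*√2/5) = 7*(-I*√2/5)/12 = -7*I*√2/60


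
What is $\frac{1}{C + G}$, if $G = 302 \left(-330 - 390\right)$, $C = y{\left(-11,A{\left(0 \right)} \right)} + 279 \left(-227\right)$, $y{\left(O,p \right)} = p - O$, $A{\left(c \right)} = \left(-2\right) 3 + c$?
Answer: $- \frac{1}{280768} \approx -3.5617 \cdot 10^{-6}$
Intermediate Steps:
$A{\left(c \right)} = -6 + c$
$C = -63328$ ($C = \left(\left(-6 + 0\right) - -11\right) + 279 \left(-227\right) = \left(-6 + 11\right) - 63333 = 5 - 63333 = -63328$)
$G = -217440$ ($G = 302 \left(-720\right) = -217440$)
$\frac{1}{C + G} = \frac{1}{-63328 - 217440} = \frac{1}{-280768} = - \frac{1}{280768}$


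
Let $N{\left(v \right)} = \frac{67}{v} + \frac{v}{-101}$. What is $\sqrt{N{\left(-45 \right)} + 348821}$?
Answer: $\frac{\sqrt{800620285015}}{1515} \approx 590.61$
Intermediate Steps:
$N{\left(v \right)} = \frac{67}{v} - \frac{v}{101}$ ($N{\left(v \right)} = \frac{67}{v} + v \left(- \frac{1}{101}\right) = \frac{67}{v} - \frac{v}{101}$)
$\sqrt{N{\left(-45 \right)} + 348821} = \sqrt{\left(\frac{67}{-45} - - \frac{45}{101}\right) + 348821} = \sqrt{\left(67 \left(- \frac{1}{45}\right) + \frac{45}{101}\right) + 348821} = \sqrt{\left(- \frac{67}{45} + \frac{45}{101}\right) + 348821} = \sqrt{- \frac{4742}{4545} + 348821} = \sqrt{\frac{1585386703}{4545}} = \frac{\sqrt{800620285015}}{1515}$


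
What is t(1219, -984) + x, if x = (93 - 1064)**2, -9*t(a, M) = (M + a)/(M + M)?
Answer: 16699600027/17712 ≈ 9.4284e+5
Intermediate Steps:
t(a, M) = -(M + a)/(18*M) (t(a, M) = -(M + a)/(9*(M + M)) = -(M + a)/(9*(2*M)) = -(M + a)*1/(2*M)/9 = -(M + a)/(18*M))
x = 942841 (x = (-971)**2 = 942841)
t(1219, -984) + x = (1/18)*(-1*(-984) - 1*1219)/(-984) + 942841 = (1/18)*(-1/984)*(984 - 1219) + 942841 = (1/18)*(-1/984)*(-235) + 942841 = 235/17712 + 942841 = 16699600027/17712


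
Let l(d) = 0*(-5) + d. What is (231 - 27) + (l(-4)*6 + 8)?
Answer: 188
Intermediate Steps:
l(d) = d (l(d) = 0 + d = d)
(231 - 27) + (l(-4)*6 + 8) = (231 - 27) + (-4*6 + 8) = 204 + (-24 + 8) = 204 - 16 = 188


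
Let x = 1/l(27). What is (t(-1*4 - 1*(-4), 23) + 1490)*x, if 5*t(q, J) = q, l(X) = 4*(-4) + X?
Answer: 1490/11 ≈ 135.45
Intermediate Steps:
l(X) = -16 + X
t(q, J) = q/5
x = 1/11 (x = 1/(-16 + 27) = 1/11 ≈ 0.090909)
(t(-1*4 - 1*(-4), 23) + 1490)*x = ((-1*4 - 1*(-4))/5 + 1490)*(1/11) = ((-4 + 4)/5 + 1490)*(1/11) = ((⅕)*0 + 1490)*(1/11) = (0 + 1490)*(1/11) = 1490*(1/11) = 1490/11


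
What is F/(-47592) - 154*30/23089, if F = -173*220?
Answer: 14974825/24973902 ≈ 0.59962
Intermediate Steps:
F = -38060
F/(-47592) - 154*30/23089 = -38060/(-47592) - 154*30/23089 = -38060*(-1/47592) - 4620*1/23089 = 9515/11898 - 420/2099 = 14974825/24973902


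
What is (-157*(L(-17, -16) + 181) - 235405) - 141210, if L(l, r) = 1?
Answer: -405189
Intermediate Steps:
(-157*(L(-17, -16) + 181) - 235405) - 141210 = (-157*(1 + 181) - 235405) - 141210 = (-157*182 - 235405) - 141210 = (-28574 - 235405) - 141210 = -263979 - 141210 = -405189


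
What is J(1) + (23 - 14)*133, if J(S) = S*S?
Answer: 1198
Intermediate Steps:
J(S) = S²
J(1) + (23 - 14)*133 = 1² + (23 - 14)*133 = 1 + 9*133 = 1 + 1197 = 1198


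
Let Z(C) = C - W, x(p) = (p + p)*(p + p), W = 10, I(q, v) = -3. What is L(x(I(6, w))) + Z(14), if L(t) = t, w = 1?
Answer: 40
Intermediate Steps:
x(p) = 4*p² (x(p) = (2*p)*(2*p) = 4*p²)
Z(C) = -10 + C (Z(C) = C - 1*10 = C - 10 = -10 + C)
L(x(I(6, w))) + Z(14) = 4*(-3)² + (-10 + 14) = 4*9 + 4 = 36 + 4 = 40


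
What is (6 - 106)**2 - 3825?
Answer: 6175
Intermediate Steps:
(6 - 106)**2 - 3825 = (-100)**2 - 3825 = 10000 - 3825 = 6175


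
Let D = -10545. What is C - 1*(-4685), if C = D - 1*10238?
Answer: -16098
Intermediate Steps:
C = -20783 (C = -10545 - 1*10238 = -10545 - 10238 = -20783)
C - 1*(-4685) = -20783 - 1*(-4685) = -20783 + 4685 = -16098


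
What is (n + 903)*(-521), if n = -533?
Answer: -192770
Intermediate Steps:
(n + 903)*(-521) = (-533 + 903)*(-521) = 370*(-521) = -192770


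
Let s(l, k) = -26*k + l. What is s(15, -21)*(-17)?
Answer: -9537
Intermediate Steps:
s(l, k) = l - 26*k
s(15, -21)*(-17) = (15 - 26*(-21))*(-17) = (15 + 546)*(-17) = 561*(-17) = -9537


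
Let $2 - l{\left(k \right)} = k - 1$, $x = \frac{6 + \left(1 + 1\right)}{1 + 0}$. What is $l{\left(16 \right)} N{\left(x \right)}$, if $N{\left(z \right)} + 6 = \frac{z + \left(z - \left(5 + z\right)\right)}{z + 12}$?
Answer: $\frac{1521}{20} \approx 76.05$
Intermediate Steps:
$x = 8$ ($x = \frac{6 + 2}{1} = 8 \cdot 1 = 8$)
$l{\left(k \right)} = 3 - k$ ($l{\left(k \right)} = 2 - \left(k - 1\right) = 2 - \left(-1 + k\right) = 3 - k$)
$N{\left(z \right)} = -6 + \frac{-5 + z}{12 + z}$ ($N{\left(z \right)} = -6 + \frac{z + \left(z - \left(5 + z\right)\right)}{z + 12} = -6 + \frac{z + \left(z - \left(5 + z\right)\right)}{12 + z} = -6 + \frac{z - 5}{12 + z} = -6 + \frac{-5 + z}{12 + z}$)
$l{\left(16 \right)} N{\left(x \right)} = \left(3 - 16\right) \frac{-77 - 40}{12 + 8} = \left(3 - 16\right) \frac{-77 - 40}{20} = - 13 \cdot \frac{1}{20} \left(-117\right) = \left(-13\right) \left(- \frac{117}{20}\right) = \frac{1521}{20}$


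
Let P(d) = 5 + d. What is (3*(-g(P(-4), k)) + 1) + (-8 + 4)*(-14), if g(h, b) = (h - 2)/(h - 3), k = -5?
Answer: 111/2 ≈ 55.500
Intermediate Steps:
g(h, b) = (-2 + h)/(-3 + h)
(3*(-g(P(-4), k)) + 1) + (-8 + 4)*(-14) = (3*(-(-2 + (5 - 4))/(-3 + (5 - 4))) + 1) + (-8 + 4)*(-14) = (3*(-(-2 + 1)/(-3 + 1)) + 1) - 4*(-14) = (3*(-(-1)/(-2)) + 1) + 56 = (3*(-(-1)*(-1)/2) + 1) + 56 = (3*(-1*½) + 1) + 56 = (3*(-½) + 1) + 56 = (-3/2 + 1) + 56 = -½ + 56 = 111/2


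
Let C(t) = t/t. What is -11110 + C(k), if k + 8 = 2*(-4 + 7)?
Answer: -11109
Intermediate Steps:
k = -2 (k = -8 + 2*(-4 + 7) = -8 + 2*3 = -8 + 6 = -2)
C(t) = 1
-11110 + C(k) = -11110 + 1 = -11109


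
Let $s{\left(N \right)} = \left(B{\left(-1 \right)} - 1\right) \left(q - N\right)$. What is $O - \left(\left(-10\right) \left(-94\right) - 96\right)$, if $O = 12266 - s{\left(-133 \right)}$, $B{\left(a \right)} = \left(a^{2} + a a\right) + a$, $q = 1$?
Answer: $11422$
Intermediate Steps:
$B{\left(a \right)} = a + 2 a^{2}$ ($B{\left(a \right)} = \left(a^{2} + a^{2}\right) + a = 2 a^{2} + a = a + 2 a^{2}$)
$s{\left(N \right)} = 0$ ($s{\left(N \right)} = \left(- (1 + 2 \left(-1\right)) - 1\right) \left(1 - N\right) = \left(- (1 - 2) - 1\right) \left(1 - N\right) = \left(\left(-1\right) \left(-1\right) - 1\right) \left(1 - N\right) = \left(1 - 1\right) \left(1 - N\right) = 0 \left(1 - N\right) = 0$)
$O = 12266$ ($O = 12266 - 0 = 12266 + 0 = 12266$)
$O - \left(\left(-10\right) \left(-94\right) - 96\right) = 12266 - \left(\left(-10\right) \left(-94\right) - 96\right) = 12266 - \left(940 - 96\right) = 12266 - 844 = 11422$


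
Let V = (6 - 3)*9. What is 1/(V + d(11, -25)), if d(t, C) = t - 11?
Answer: 1/27 ≈ 0.037037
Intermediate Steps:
d(t, C) = -11 + t
V = 27 (V = 3*9 = 27)
1/(V + d(11, -25)) = 1/(27 + (-11 + 11)) = 1/(27 + 0) = 1/27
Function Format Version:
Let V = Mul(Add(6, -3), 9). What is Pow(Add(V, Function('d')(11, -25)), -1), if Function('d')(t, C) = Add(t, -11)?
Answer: Rational(1, 27) ≈ 0.037037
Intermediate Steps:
Function('d')(t, C) = Add(-11, t)
V = 27 (V = Mul(3, 9) = 27)
Pow(Add(V, Function('d')(11, -25)), -1) = Pow(Add(27, Add(-11, 11)), -1) = Pow(Add(27, 0), -1) = Pow(27, -1) = Rational(1, 27)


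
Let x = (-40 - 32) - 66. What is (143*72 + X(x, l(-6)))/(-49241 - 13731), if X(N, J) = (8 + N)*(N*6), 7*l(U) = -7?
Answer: -324/173 ≈ -1.8728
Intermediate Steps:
x = -138 (x = -72 - 66 = -138)
l(U) = -1 (l(U) = (⅐)*(-7) = -1)
X(N, J) = 6*N*(8 + N) (X(N, J) = (8 + N)*(6*N) = 6*N*(8 + N))
(143*72 + X(x, l(-6)))/(-49241 - 13731) = (143*72 + 6*(-138)*(8 - 138))/(-49241 - 13731) = (10296 + 6*(-138)*(-130))/(-62972) = (10296 + 107640)*(-1/62972) = 117936*(-1/62972) = -324/173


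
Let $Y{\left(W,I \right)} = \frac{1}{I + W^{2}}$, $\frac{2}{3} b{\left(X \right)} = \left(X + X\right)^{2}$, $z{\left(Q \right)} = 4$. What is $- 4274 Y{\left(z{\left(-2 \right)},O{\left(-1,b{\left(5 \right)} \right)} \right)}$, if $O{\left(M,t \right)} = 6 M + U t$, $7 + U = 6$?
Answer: $\frac{2137}{70} \approx 30.529$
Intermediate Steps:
$b{\left(X \right)} = 6 X^{2}$ ($b{\left(X \right)} = \frac{3 \left(X + X\right)^{2}}{2} = \frac{3 \left(2 X\right)^{2}}{2} = \frac{3 \cdot 4 X^{2}}{2} = 6 X^{2}$)
$U = -1$ ($U = -7 + 6 = -1$)
$O{\left(M,t \right)} = - t + 6 M$ ($O{\left(M,t \right)} = 6 M - t = - t + 6 M$)
$- 4274 Y{\left(z{\left(-2 \right)},O{\left(-1,b{\left(5 \right)} \right)} \right)} = - \frac{4274}{\left(- 6 \cdot 5^{2} + 6 \left(-1\right)\right) + 4^{2}} = - \frac{4274}{\left(- 6 \cdot 25 - 6\right) + 16} = - \frac{4274}{\left(\left(-1\right) 150 - 6\right) + 16} = - \frac{4274}{\left(-150 - 6\right) + 16} = - \frac{4274}{-156 + 16} = - \frac{4274}{-140} = \left(-4274\right) \left(- \frac{1}{140}\right) = \frac{2137}{70}$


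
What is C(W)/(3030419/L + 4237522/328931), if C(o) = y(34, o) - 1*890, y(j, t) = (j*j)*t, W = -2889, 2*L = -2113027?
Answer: -165845202430419617/497171492494 ≈ -3.3358e+5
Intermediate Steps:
L = -2113027/2 (L = (½)*(-2113027) = -2113027/2 ≈ -1.0565e+6)
y(j, t) = t*j² (y(j, t) = j²*t = t*j²)
C(o) = -890 + 1156*o (C(o) = o*34² - 1*890 = o*1156 - 890 = 1156*o - 890 = -890 + 1156*o)
C(W)/(3030419/L + 4237522/328931) = (-890 + 1156*(-2889))/(3030419/(-2113027/2) + 4237522/328931) = (-890 - 3339684)/(3030419*(-2/2113027) + 4237522*(1/328931)) = -3340574/(-865834/301861 + 4237522/328931) = -3340574/994342984988/99291440591 = -3340574*99291440591/994342984988 = -165845202430419617/497171492494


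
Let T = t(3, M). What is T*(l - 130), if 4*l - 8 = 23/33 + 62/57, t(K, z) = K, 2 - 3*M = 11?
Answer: -319905/836 ≈ -382.66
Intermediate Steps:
M = -3 (M = ⅔ - ⅓*11 = ⅔ - 11/3 = -3)
T = 3
l = 2045/836 (l = 2 + (23/33 + 62/57)/4 = 2 + (¼)*(373/209) = 2 + 373/836 = 2045/836 ≈ 2.4462)
T*(l - 130) = 3*(2045/836 - 130) = 3*(-106635/836) = -319905/836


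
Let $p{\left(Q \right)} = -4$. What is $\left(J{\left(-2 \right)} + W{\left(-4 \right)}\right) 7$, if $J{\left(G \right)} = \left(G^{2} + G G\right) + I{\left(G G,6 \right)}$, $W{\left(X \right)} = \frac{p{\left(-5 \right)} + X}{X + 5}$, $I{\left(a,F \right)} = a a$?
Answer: $112$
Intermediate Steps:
$I{\left(a,F \right)} = a^{2}$
$W{\left(X \right)} = \frac{-4 + X}{5 + X}$ ($W{\left(X \right)} = \frac{-4 + X}{X + 5} = \frac{-4 + X}{5 + X}$)
$J{\left(G \right)} = G^{4} + 2 G^{2}$ ($J{\left(G \right)} = \left(G^{2} + G G\right) + \left(G G\right)^{2} = \left(G^{2} + G^{2}\right) + \left(G^{2}\right)^{2} = 2 G^{2} + G^{4} = G^{4} + 2 G^{2}$)
$\left(J{\left(-2 \right)} + W{\left(-4 \right)}\right) 7 = \left(\left(-2\right)^{2} \left(2 + \left(-2\right)^{2}\right) + \frac{-4 - 4}{5 - 4}\right) 7 = \left(4 \left(2 + 4\right) + 1^{-1} \left(-8\right)\right) 7 = \left(4 \cdot 6 + 1 \left(-8\right)\right) 7 = \left(24 - 8\right) 7 = 16 \cdot 7 = 112$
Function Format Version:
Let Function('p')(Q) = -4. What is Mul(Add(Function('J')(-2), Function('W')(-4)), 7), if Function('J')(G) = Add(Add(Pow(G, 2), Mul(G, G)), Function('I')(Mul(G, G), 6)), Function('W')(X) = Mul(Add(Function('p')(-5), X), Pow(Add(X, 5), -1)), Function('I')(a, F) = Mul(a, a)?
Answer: 112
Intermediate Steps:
Function('I')(a, F) = Pow(a, 2)
Function('W')(X) = Mul(Pow(Add(5, X), -1), Add(-4, X)) (Function('W')(X) = Mul(Add(-4, X), Pow(Add(X, 5), -1)) = Mul(Add(-4, X), Pow(Add(5, X), -1)) = Mul(Pow(Add(5, X), -1), Add(-4, X)))
Function('J')(G) = Add(Pow(G, 4), Mul(2, Pow(G, 2))) (Function('J')(G) = Add(Add(Pow(G, 2), Mul(G, G)), Pow(Mul(G, G), 2)) = Add(Add(Pow(G, 2), Pow(G, 2)), Pow(Pow(G, 2), 2)) = Add(Mul(2, Pow(G, 2)), Pow(G, 4)) = Add(Pow(G, 4), Mul(2, Pow(G, 2))))
Mul(Add(Function('J')(-2), Function('W')(-4)), 7) = Mul(Add(Mul(Pow(-2, 2), Add(2, Pow(-2, 2))), Mul(Pow(Add(5, -4), -1), Add(-4, -4))), 7) = Mul(Add(Mul(4, Add(2, 4)), Mul(Pow(1, -1), -8)), 7) = Mul(Add(Mul(4, 6), Mul(1, -8)), 7) = Mul(Add(24, -8), 7) = Mul(16, 7) = 112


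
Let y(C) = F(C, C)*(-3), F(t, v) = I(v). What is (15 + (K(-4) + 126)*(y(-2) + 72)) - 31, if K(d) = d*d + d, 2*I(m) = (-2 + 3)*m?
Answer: 10334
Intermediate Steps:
I(m) = m/2 (I(m) = ((-2 + 3)*m)/2 = (1*m)/2 = m/2)
F(t, v) = v/2
K(d) = d + d² (K(d) = d² + d = d + d²)
y(C) = -3*C/2 (y(C) = (C/2)*(-3) = -3*C/2)
(15 + (K(-4) + 126)*(y(-2) + 72)) - 31 = (15 + (-4*(1 - 4) + 126)*(-3/2*(-2) + 72)) - 31 = (15 + (-4*(-3) + 126)*(3 + 72)) - 31 = (15 + (12 + 126)*75) - 31 = (15 + 138*75) - 31 = (15 + 10350) - 31 = 10365 - 31 = 10334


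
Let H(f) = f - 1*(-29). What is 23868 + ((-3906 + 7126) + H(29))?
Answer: 27146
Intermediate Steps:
H(f) = 29 + f (H(f) = f + 29 = 29 + f)
23868 + ((-3906 + 7126) + H(29)) = 23868 + ((-3906 + 7126) + (29 + 29)) = 23868 + (3220 + 58) = 23868 + 3278 = 27146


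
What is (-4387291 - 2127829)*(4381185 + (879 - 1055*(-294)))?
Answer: -30570467578080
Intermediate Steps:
(-4387291 - 2127829)*(4381185 + (879 - 1055*(-294))) = -6515120*(4381185 + (879 + 310170)) = -6515120*(4381185 + 311049) = -6515120*4692234 = -30570467578080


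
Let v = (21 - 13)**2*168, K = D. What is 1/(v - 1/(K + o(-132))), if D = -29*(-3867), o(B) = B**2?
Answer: 129567/1393104383 ≈ 9.3006e-5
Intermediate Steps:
D = 112143
K = 112143
v = 10752 (v = 8**2*168 = 64*168 = 10752)
1/(v - 1/(K + o(-132))) = 1/(10752 - 1/(112143 + (-132)**2)) = 1/(10752 - 1/(112143 + 17424)) = 1/(10752 - 1/129567) = 1/(1393104383/129567) = 129567/1393104383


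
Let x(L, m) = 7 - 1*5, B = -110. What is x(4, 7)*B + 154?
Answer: -66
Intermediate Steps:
x(L, m) = 2 (x(L, m) = 7 - 5 = 2)
x(4, 7)*B + 154 = 2*(-110) + 154 = -220 + 154 = -66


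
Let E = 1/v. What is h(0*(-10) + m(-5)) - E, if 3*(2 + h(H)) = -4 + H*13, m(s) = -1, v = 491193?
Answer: -3765814/491193 ≈ -7.6667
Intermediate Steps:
h(H) = -10/3 + 13*H/3 (h(H) = -2 + (-4 + H*13)/3 = -2 + (-4 + 13*H)/3 = -2 + (-4/3 + 13*H/3) = -10/3 + 13*H/3)
E = 1/491193 ≈ 2.0359e-6
h(0*(-10) + m(-5)) - E = (-10/3 + 13*(0*(-10) - 1)/3) - 1*1/491193 = (-10/3 + 13*(0 - 1)/3) - 1/491193 = (-10/3 + (13/3)*(-1)) - 1/491193 = (-10/3 - 13/3) - 1/491193 = -23/3 - 1/491193 = -3765814/491193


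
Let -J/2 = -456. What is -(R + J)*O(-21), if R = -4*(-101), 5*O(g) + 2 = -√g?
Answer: 2632/5 + 1316*I*√21/5 ≈ 526.4 + 1206.1*I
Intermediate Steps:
O(g) = -⅖ - √g/5 (O(g) = -⅖ + (-√g)/5 = -⅖ - √g/5)
J = 912 (J = -2*(-456) = 912)
R = 404
-(R + J)*O(-21) = -(404 + 912)*(-⅖ - I*√21/5) = -1316*(-⅖ - I*√21/5) = -(-2632/5 - 1316*I*√21/5) = 2632/5 + 1316*I*√21/5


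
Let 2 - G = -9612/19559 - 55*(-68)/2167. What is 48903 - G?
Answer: 188426324319/3853123 ≈ 48902.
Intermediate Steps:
G = 2949750/3853123 (G = 2 - (-9612/19559 - 55*(-68)/2167) = 2 - (-9612*1/19559 + 3740*(1/2167)) = 2 - (-9612/19559 + 340/197) = 2 - 1*4756496/3853123 = 2 - 4756496/3853123 = 2949750/3853123 ≈ 0.76555)
48903 - G = 48903 - 1*2949750/3853123 = 48903 - 2949750/3853123 = 188426324319/3853123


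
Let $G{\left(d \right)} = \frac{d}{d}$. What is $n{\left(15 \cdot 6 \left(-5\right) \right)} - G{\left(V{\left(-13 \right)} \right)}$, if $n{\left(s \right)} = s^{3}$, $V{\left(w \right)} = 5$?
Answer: $-91125001$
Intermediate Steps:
$G{\left(d \right)} = 1$
$n{\left(15 \cdot 6 \left(-5\right) \right)} - G{\left(V{\left(-13 \right)} \right)} = \left(15 \cdot 6 \left(-5\right)\right)^{3} - 1 = \left(15 \left(-30\right)\right)^{3} - 1 = \left(-450\right)^{3} - 1 = -91125000 - 1 = -91125001$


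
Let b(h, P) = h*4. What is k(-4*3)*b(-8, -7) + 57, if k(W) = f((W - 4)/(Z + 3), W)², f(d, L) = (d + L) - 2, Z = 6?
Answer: -640631/81 ≈ -7909.0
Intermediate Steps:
f(d, L) = -2 + L + d (f(d, L) = (L + d) - 2 = -2 + L + d)
k(W) = (-22/9 + 10*W/9)² (k(W) = (-2 + W + (W - 4)/(6 + 3))² = (-2 + W + (-4 + W)/9)² = (-2 + W + (-4 + W)*(⅑))² = (-2 + W + (-4/9 + W/9))² = (-22/9 + 10*W/9)²)
b(h, P) = 4*h
k(-4*3)*b(-8, -7) + 57 = (4*(-11 + 5*(-4*3))²/81)*(4*(-8)) + 57 = (4*(-11 + 5*(-12))²/81)*(-32) + 57 = (4*(-11 - 60)²/81)*(-32) + 57 = ((4/81)*(-71)²)*(-32) + 57 = ((4/81)*5041)*(-32) + 57 = (20164/81)*(-32) + 57 = -645248/81 + 57 = -640631/81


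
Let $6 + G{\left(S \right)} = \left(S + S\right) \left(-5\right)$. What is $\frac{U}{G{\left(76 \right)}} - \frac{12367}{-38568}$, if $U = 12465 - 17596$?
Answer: $\frac{103682765}{14771544} \approx 7.0191$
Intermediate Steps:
$G{\left(S \right)} = -6 - 10 S$ ($G{\left(S \right)} = -6 + \left(S + S\right) \left(-5\right) = -6 + 2 S \left(-5\right) = -6 - 10 S$)
$U = -5131$
$\frac{U}{G{\left(76 \right)}} - \frac{12367}{-38568} = - \frac{5131}{-6 - 760} - \frac{12367}{-38568} = - \frac{5131}{-6 - 760} - - \frac{12367}{38568} = - \frac{5131}{-766} + \frac{12367}{38568} = \left(-5131\right) \left(- \frac{1}{766}\right) + \frac{12367}{38568} = \frac{5131}{766} + \frac{12367}{38568} = \frac{103682765}{14771544}$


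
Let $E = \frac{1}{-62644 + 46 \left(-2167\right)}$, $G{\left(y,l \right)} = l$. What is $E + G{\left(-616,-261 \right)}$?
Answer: $- \frac{42367087}{162326} \approx -261.0$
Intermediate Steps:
$E = - \frac{1}{162326}$ ($E = \frac{1}{-62644 - 99682} = \frac{1}{-162326} = - \frac{1}{162326} \approx -6.1604 \cdot 10^{-6}$)
$E + G{\left(-616,-261 \right)} = - \frac{1}{162326} - 261 = - \frac{42367087}{162326}$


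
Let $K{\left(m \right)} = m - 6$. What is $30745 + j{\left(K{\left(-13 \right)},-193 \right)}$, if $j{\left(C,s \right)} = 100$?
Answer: $30845$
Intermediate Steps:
$K{\left(m \right)} = -6 + m$ ($K{\left(m \right)} = m - 6 = -6 + m$)
$30745 + j{\left(K{\left(-13 \right)},-193 \right)} = 30745 + 100 = 30845$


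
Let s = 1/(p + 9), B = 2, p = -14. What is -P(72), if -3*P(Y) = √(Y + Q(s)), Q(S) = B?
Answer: √74/3 ≈ 2.8674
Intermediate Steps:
s = -⅕ (s = 1/(-14 + 9) = 1/(-5) = -⅕ ≈ -0.20000)
Q(S) = 2
P(Y) = -√(2 + Y)/3 (P(Y) = -√(Y + 2)/3 = -√(2 + Y)/3)
-P(72) = -(-1)*√(2 + 72)/3 = -(-1)*√74/3 = √74/3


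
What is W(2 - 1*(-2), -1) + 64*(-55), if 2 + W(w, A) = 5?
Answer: -3517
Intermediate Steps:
W(w, A) = 3 (W(w, A) = -2 + 5 = 3)
W(2 - 1*(-2), -1) + 64*(-55) = 3 + 64*(-55) = 3 - 3520 = -3517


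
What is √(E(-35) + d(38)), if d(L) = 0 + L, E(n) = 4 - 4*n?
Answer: √182 ≈ 13.491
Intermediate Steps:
d(L) = L
√(E(-35) + d(38)) = √((4 - 4*(-35)) + 38) = √((4 + 140) + 38) = √(144 + 38) = √182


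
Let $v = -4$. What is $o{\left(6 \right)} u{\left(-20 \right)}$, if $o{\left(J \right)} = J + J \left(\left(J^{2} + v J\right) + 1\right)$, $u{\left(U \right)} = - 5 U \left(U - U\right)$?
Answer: $0$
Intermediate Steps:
$u{\left(U \right)} = 0$ ($u{\left(U \right)} = - 5 U 0 = 0$)
$o{\left(J \right)} = J + J \left(1 + J^{2} - 4 J\right)$ ($o{\left(J \right)} = J + J \left(\left(J^{2} - 4 J\right) + 1\right) = J + J \left(1 + J^{2} - 4 J\right)$)
$o{\left(6 \right)} u{\left(-20 \right)} = 6 \left(2 + 6^{2} - 24\right) 0 = 6 \left(2 + 36 - 24\right) 0 = 6 \cdot 14 \cdot 0 = 84 \cdot 0 = 0$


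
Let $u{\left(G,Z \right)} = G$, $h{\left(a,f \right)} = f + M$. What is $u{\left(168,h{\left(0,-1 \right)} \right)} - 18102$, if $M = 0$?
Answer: $-17934$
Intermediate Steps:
$h{\left(a,f \right)} = f$ ($h{\left(a,f \right)} = f + 0 = f$)
$u{\left(168,h{\left(0,-1 \right)} \right)} - 18102 = 168 - 18102 = -17934$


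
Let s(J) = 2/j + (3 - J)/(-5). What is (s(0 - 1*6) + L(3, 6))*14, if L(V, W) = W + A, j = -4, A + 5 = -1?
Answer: -161/5 ≈ -32.200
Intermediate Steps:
A = -6 (A = -5 - 1 = -6)
L(V, W) = -6 + W (L(V, W) = W - 6 = -6 + W)
s(J) = -11/10 + J/5 (s(J) = 2/(-4) + (3 - J)/(-5) = 2*(-1/4) + (3 - J)*(-1/5) = -1/2 + (-3/5 + J/5) = -11/10 + J/5)
(s(0 - 1*6) + L(3, 6))*14 = ((-11/10 + (0 - 1*6)/5) + (-6 + 6))*14 = ((-11/10 + (0 - 6)/5) + 0)*14 = ((-11/10 + (1/5)*(-6)) + 0)*14 = ((-11/10 - 6/5) + 0)*14 = (-23/10 + 0)*14 = -23/10*14 = -161/5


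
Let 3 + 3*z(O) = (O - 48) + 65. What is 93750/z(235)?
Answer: 93750/83 ≈ 1129.5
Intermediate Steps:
z(O) = 14/3 + O/3 (z(O) = -1 + ((O - 48) + 65)/3 = -1 + ((-48 + O) + 65)/3 = -1 + (17 + O)/3 = -1 + (17/3 + O/3) = 14/3 + O/3)
93750/z(235) = 93750/(14/3 + (1/3)*235) = 93750/(14/3 + 235/3) = 93750/83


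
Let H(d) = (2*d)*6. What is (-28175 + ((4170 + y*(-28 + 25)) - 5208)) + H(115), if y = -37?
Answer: -27722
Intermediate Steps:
H(d) = 12*d
(-28175 + ((4170 + y*(-28 + 25)) - 5208)) + H(115) = (-28175 + ((4170 - 37*(-28 + 25)) - 5208)) + 12*115 = (-28175 + ((4170 - 37*(-3)) - 5208)) + 1380 = (-28175 + ((4170 + 111) - 5208)) + 1380 = (-28175 + (4281 - 5208)) + 1380 = (-28175 - 927) + 1380 = -29102 + 1380 = -27722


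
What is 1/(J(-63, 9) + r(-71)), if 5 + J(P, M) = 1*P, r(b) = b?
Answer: -1/139 ≈ -0.0071942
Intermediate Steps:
J(P, M) = -5 + P (J(P, M) = -5 + 1*P = -5 + P)
1/(J(-63, 9) + r(-71)) = 1/((-5 - 63) - 71) = 1/(-68 - 71) = 1/(-139) = -1/139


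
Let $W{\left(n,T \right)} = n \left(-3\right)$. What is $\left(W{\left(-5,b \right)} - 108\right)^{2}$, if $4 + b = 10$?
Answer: $8649$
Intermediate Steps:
$b = 6$ ($b = -4 + 10 = 6$)
$W{\left(n,T \right)} = - 3 n$
$\left(W{\left(-5,b \right)} - 108\right)^{2} = \left(\left(-3\right) \left(-5\right) - 108\right)^{2} = \left(15 - 108\right)^{2} = \left(-93\right)^{2} = 8649$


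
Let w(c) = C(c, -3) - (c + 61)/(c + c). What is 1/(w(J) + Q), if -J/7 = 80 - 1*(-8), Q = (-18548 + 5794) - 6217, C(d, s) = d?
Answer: -1232/24131739 ≈ -5.1053e-5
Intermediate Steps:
Q = -18971 (Q = -12754 - 6217 = -18971)
J = -616 (J = -7*(80 - 1*(-8)) = -7*(80 + 8) = -7*88 = -616)
w(c) = c - (61 + c)/(2*c) (w(c) = c - (c + 61)/(c + c) = c - (61 + c)/(2*c))
1/(w(J) + Q) = 1/((-1/2 - 616 - 61/2/(-616)) - 18971) = 1/((-1/2 - 616 - 61/2*(-1/616)) - 18971) = 1/((-1/2 - 616 + 61/1232) - 18971) = 1/(-759467/1232 - 18971) = 1/(-24131739/1232) = -1232/24131739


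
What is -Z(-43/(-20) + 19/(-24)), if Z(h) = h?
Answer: -163/120 ≈ -1.3583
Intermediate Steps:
-Z(-43/(-20) + 19/(-24)) = -(-43/(-20) + 19/(-24)) = -(-43*(-1/20) + 19*(-1/24)) = -(43/20 - 19/24) = -1*163/120 = -163/120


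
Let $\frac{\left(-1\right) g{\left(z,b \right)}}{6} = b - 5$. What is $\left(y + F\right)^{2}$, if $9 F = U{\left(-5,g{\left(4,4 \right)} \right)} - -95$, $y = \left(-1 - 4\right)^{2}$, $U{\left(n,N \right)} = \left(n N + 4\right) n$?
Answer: $2500$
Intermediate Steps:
$g{\left(z,b \right)} = 30 - 6 b$ ($g{\left(z,b \right)} = - 6 \left(b - 5\right) = - 6 \left(-5 + b\right) = 30 - 6 b$)
$U{\left(n,N \right)} = n \left(4 + N n\right)$ ($U{\left(n,N \right)} = \left(N n + 4\right) n = \left(4 + N n\right) n = n \left(4 + N n\right)$)
$y = 25$ ($y = \left(-5\right)^{2} = 25$)
$F = 25$ ($F = \frac{- 5 \left(4 + \left(30 - 24\right) \left(-5\right)\right) - -95}{9} = \frac{- 5 \left(4 + \left(30 - 24\right) \left(-5\right)\right) + 95}{9} = \frac{- 5 \left(4 + 6 \left(-5\right)\right) + 95}{9} = \frac{- 5 \left(4 - 30\right) + 95}{9} = \frac{\left(-5\right) \left(-26\right) + 95}{9} = \frac{130 + 95}{9} = \frac{1}{9} \cdot 225 = 25$)
$\left(y + F\right)^{2} = \left(25 + 25\right)^{2} = 50^{2} = 2500$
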